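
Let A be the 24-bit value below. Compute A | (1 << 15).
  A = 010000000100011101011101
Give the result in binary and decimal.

Mask = 1 << 15 = 000000001000000000000000
Bit 15 of A is 0, so OR-ing with the mask flips it to 1.
  010000000100011101011101
| 000000001000000000000000
--------------------------
  010000001100011101011101

Answer: 010000001100011101011101 (4245341)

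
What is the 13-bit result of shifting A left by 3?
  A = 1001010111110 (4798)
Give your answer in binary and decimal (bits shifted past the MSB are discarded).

Shift left by 3: drop the top 3 bit(s), append 3 zero(s) on the right.
  1001010111110  ->  discard [100], keep [1010111110], append 000
= 1010111110000

Answer: 1010111110000 (5616)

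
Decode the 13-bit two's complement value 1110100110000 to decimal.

MSB is 1, so the value is negative. Find the magnitude:
1. Invert bits:  0001011001111
2. Add 1:        0001011010000  = 720
3. Apply sign:   -720

Answer: -720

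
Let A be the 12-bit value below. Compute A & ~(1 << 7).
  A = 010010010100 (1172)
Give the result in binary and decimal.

Mask = ~(1 << 7) = 111101111111
Bit 7 of A is 1, so AND-ing with the mask clears it to 0.
  010010010100
& 111101111111
--------------
  010000010100

Answer: 010000010100 (1044)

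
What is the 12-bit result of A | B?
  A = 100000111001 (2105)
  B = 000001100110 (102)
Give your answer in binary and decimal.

Apply | to each column (1 where either bit is 1):
  100000111001
| 000001100110
--------------
  100001111111

Answer: 100001111111 (2175)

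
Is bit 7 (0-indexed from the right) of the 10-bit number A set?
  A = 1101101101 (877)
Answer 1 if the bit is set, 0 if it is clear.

Bit 7 is the 8th from the right.
  1101101101
    ^
That bit is 0.

Answer: 0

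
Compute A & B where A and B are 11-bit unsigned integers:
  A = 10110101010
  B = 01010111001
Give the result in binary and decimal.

Apply & to each column (1 only where both bits are 1):
  10110101010
& 01010111001
-------------
  00010101000

Answer: 00010101000 (168)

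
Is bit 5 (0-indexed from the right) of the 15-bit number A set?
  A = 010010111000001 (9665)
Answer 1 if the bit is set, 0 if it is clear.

Bit 5 is the 6th from the right.
  010010111000001
           ^
That bit is 0.

Answer: 0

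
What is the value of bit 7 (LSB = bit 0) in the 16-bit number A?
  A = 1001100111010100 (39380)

Bit 7 is the 8th from the right.
  1001100111010100
          ^
That bit is 1.

Answer: 1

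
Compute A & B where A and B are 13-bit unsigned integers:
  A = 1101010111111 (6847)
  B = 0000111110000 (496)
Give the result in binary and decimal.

Apply & to each column (1 only where both bits are 1):
  1101010111111
& 0000111110000
---------------
  0000010110000

Answer: 0000010110000 (176)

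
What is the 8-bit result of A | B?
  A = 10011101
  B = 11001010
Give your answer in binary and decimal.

Apply | to each column (1 where either bit is 1):
  10011101
| 11001010
----------
  11011111

Answer: 11011111 (223)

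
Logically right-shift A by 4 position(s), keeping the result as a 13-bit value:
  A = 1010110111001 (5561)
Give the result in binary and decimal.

Logical shift right by 4: drop the bottom 4 bit(s), prepend 4 zero(s) on the left.
  1010110111001  ->  keep [101011011], discard [1001], prepend 0000
= 0000101011011

Answer: 0000101011011 (347)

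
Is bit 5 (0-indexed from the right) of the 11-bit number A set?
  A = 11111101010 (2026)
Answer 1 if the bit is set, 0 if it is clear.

Bit 5 is the 6th from the right.
  11111101010
       ^
That bit is 1.

Answer: 1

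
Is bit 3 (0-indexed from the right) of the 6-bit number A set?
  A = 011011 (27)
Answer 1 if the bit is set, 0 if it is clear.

Bit 3 is the 4th from the right.
  011011
    ^
That bit is 1.

Answer: 1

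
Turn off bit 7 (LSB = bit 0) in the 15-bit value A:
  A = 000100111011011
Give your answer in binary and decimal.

Mask = ~(1 << 7) = 111111101111111
Bit 7 of A is 1, so AND-ing with the mask clears it to 0.
  000100111011011
& 111111101111111
-----------------
  000100101011011

Answer: 000100101011011 (2395)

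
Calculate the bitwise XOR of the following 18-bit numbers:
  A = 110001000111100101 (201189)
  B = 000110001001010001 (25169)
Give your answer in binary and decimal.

Apply ^ to each column (1 where bits differ):
  110001000111100101
^ 000110001001010001
--------------------
  110111001110110100

Answer: 110111001110110100 (226228)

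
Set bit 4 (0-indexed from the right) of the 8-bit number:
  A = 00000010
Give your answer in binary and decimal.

Mask = 1 << 4 = 00010000
Bit 4 of A is 0, so OR-ing with the mask flips it to 1.
  00000010
| 00010000
----------
  00010010

Answer: 00010010 (18)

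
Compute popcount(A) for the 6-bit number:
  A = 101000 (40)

101000
1-bits at positions (from bit 0 = LSB): 3, 5
Count = 2

Answer: 2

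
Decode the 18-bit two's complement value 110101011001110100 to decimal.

MSB is 1, so the value is negative. Find the magnitude:
1. Invert bits:  001010100110001011
2. Add 1:        001010100110001100  = 43404
3. Apply sign:   -43404

Answer: -43404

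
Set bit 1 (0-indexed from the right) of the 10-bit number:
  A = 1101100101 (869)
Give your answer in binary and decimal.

Mask = 1 << 1 = 0000000010
Bit 1 of A is 0, so OR-ing with the mask flips it to 1.
  1101100101
| 0000000010
------------
  1101100111

Answer: 1101100111 (871)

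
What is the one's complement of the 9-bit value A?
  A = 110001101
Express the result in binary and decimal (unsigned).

Flip each bit (0->1, 1->0):
  110001101
  001110010

Answer: 001110010 (114)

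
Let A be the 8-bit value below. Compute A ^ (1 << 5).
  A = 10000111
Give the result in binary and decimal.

Mask = 1 << 5 = 00100000
Bit 5 of A is 0; XOR with the mask flips it to 1.
  10000111
^ 00100000
----------
  10100111

Answer: 10100111 (167)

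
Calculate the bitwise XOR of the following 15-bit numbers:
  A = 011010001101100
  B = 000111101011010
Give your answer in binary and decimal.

Apply ^ to each column (1 where bits differ):
  011010001101100
^ 000111101011010
-----------------
  011101100110110

Answer: 011101100110110 (15158)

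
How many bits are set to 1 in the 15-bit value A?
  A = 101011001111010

101011001111010
1-bits at positions (from bit 0 = LSB): 1, 3, 4, 5, 6, 9, 10, 12, 14
Count = 9

Answer: 9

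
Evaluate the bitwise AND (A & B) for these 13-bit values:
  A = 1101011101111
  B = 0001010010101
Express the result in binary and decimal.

Apply & to each column (1 only where both bits are 1):
  1101011101111
& 0001010010101
---------------
  0001010000101

Answer: 0001010000101 (645)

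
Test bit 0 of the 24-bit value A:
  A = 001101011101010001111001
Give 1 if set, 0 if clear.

Bit 0 is the 1st from the right.
  001101011101010001111001
                         ^
That bit is 1.

Answer: 1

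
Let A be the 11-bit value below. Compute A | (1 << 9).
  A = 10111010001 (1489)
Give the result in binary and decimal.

Mask = 1 << 9 = 01000000000
Bit 9 of A is 0, so OR-ing with the mask flips it to 1.
  10111010001
| 01000000000
-------------
  11111010001

Answer: 11111010001 (2001)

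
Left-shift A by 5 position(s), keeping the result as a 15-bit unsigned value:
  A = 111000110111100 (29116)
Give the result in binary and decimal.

Shift left by 5: drop the top 5 bit(s), append 5 zero(s) on the right.
  111000110111100  ->  discard [11100], keep [0110111100], append 00000
= 011011110000000

Answer: 011011110000000 (14208)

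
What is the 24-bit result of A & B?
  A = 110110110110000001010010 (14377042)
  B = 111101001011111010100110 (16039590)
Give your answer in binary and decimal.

Apply & to each column (1 only where both bits are 1):
  110110110110000001010010
& 111101001011111010100110
--------------------------
  110100000010000000000010

Answer: 110100000010000000000010 (13639682)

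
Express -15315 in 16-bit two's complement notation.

1. Binary of +15315:  0011101111010011
2. Invert bits:     1100010000101100
3. Add 1:           1100010000101101

Answer: 1100010000101101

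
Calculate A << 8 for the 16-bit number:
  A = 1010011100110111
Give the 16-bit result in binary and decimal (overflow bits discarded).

Shift left by 8: drop the top 8 bit(s), append 8 zero(s) on the right.
  1010011100110111  ->  discard [10100111], keep [00110111], append 00000000
= 0011011100000000

Answer: 0011011100000000 (14080)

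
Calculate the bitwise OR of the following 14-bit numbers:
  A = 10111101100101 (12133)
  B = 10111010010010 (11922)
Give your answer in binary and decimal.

Apply | to each column (1 where either bit is 1):
  10111101100101
| 10111010010010
----------------
  10111111110111

Answer: 10111111110111 (12279)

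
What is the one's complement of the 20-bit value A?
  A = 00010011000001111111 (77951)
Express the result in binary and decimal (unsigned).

Flip each bit (0->1, 1->0):
  00010011000001111111
  11101100111110000000

Answer: 11101100111110000000 (970624)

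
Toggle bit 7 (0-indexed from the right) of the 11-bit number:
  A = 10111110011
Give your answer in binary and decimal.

Mask = 1 << 7 = 00010000000
Bit 7 of A is 1; XOR with the mask flips it to 0.
  10111110011
^ 00010000000
-------------
  10101110011

Answer: 10101110011 (1395)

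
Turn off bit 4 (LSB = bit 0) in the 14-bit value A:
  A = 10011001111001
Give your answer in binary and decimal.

Mask = ~(1 << 4) = 11111111101111
Bit 4 of A is 1, so AND-ing with the mask clears it to 0.
  10011001111001
& 11111111101111
----------------
  10011001101001

Answer: 10011001101001 (9833)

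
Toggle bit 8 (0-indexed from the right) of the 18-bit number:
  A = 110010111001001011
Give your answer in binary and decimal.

Mask = 1 << 8 = 000000000100000000
Bit 8 of A is 0; XOR with the mask flips it to 1.
  110010111001001011
^ 000000000100000000
--------------------
  110010111101001011

Answer: 110010111101001011 (208715)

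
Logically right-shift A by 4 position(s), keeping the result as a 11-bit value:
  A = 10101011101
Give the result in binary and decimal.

Logical shift right by 4: drop the bottom 4 bit(s), prepend 4 zero(s) on the left.
  10101011101  ->  keep [1010101], discard [1101], prepend 0000
= 00001010101

Answer: 00001010101 (85)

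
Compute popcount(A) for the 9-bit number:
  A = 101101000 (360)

101101000
1-bits at positions (from bit 0 = LSB): 3, 5, 6, 8
Count = 4

Answer: 4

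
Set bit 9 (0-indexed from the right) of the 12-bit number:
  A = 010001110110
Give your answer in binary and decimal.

Mask = 1 << 9 = 001000000000
Bit 9 of A is 0, so OR-ing with the mask flips it to 1.
  010001110110
| 001000000000
--------------
  011001110110

Answer: 011001110110 (1654)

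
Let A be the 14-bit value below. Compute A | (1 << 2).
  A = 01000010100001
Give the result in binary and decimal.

Mask = 1 << 2 = 00000000000100
Bit 2 of A is 0, so OR-ing with the mask flips it to 1.
  01000010100001
| 00000000000100
----------------
  01000010100101

Answer: 01000010100101 (4261)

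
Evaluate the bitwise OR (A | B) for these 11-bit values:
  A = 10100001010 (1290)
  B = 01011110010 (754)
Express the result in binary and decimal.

Apply | to each column (1 where either bit is 1):
  10100001010
| 01011110010
-------------
  11111111010

Answer: 11111111010 (2042)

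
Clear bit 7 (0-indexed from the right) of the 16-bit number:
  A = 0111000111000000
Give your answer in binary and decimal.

Mask = ~(1 << 7) = 1111111101111111
Bit 7 of A is 1, so AND-ing with the mask clears it to 0.
  0111000111000000
& 1111111101111111
------------------
  0111000101000000

Answer: 0111000101000000 (28992)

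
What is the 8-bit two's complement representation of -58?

1. Binary of +58:  00111010
2. Invert bits:     11000101
3. Add 1:           11000110

Answer: 11000110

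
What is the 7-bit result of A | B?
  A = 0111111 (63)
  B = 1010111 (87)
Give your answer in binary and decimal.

Apply | to each column (1 where either bit is 1):
  0111111
| 1010111
---------
  1111111

Answer: 1111111 (127)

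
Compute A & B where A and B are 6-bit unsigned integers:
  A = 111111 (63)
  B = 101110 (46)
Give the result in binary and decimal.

Apply & to each column (1 only where both bits are 1):
  111111
& 101110
--------
  101110

Answer: 101110 (46)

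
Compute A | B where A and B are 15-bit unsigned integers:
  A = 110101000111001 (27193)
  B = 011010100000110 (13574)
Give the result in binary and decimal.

Apply | to each column (1 where either bit is 1):
  110101000111001
| 011010100000110
-----------------
  111111100111111

Answer: 111111100111111 (32575)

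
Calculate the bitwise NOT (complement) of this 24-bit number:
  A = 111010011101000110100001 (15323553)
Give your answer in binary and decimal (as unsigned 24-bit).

Flip each bit (0->1, 1->0):
  111010011101000110100001
  000101100010111001011110

Answer: 000101100010111001011110 (1453662)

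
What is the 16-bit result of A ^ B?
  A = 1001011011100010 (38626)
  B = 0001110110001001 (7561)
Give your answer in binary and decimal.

Apply ^ to each column (1 where bits differ):
  1001011011100010
^ 0001110110001001
------------------
  1000101101101011

Answer: 1000101101101011 (35691)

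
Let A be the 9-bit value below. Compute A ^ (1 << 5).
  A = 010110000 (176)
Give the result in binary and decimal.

Mask = 1 << 5 = 000100000
Bit 5 of A is 1; XOR with the mask flips it to 0.
  010110000
^ 000100000
-----------
  010010000

Answer: 010010000 (144)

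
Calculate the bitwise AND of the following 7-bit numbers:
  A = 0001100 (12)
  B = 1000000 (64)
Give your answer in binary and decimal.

Apply & to each column (1 only where both bits are 1):
  0001100
& 1000000
---------
  0000000

Answer: 0000000 (0)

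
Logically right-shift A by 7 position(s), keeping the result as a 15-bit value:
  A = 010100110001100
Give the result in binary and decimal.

Logical shift right by 7: drop the bottom 7 bit(s), prepend 7 zero(s) on the left.
  010100110001100  ->  keep [01010011], discard [0001100], prepend 0000000
= 000000001010011

Answer: 000000001010011 (83)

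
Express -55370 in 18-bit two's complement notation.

1. Binary of +55370:  001101100001001010
2. Invert bits:     110010011110110101
3. Add 1:           110010011110110110

Answer: 110010011110110110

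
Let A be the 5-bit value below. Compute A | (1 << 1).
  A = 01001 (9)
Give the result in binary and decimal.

Mask = 1 << 1 = 00010
Bit 1 of A is 0, so OR-ing with the mask flips it to 1.
  01001
| 00010
-------
  01011

Answer: 01011 (11)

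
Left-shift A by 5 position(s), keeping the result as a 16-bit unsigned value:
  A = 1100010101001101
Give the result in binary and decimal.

Shift left by 5: drop the top 5 bit(s), append 5 zero(s) on the right.
  1100010101001101  ->  discard [11000], keep [10101001101], append 00000
= 1010100110100000

Answer: 1010100110100000 (43424)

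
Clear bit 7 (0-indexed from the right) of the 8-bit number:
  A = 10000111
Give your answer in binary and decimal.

Mask = ~(1 << 7) = 01111111
Bit 7 of A is 1, so AND-ing with the mask clears it to 0.
  10000111
& 01111111
----------
  00000111

Answer: 00000111 (7)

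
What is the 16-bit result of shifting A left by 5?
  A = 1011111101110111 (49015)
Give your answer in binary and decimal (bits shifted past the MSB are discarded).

Shift left by 5: drop the top 5 bit(s), append 5 zero(s) on the right.
  1011111101110111  ->  discard [10111], keep [11101110111], append 00000
= 1110111011100000

Answer: 1110111011100000 (61152)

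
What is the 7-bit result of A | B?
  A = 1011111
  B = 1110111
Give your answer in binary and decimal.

Apply | to each column (1 where either bit is 1):
  1011111
| 1110111
---------
  1111111

Answer: 1111111 (127)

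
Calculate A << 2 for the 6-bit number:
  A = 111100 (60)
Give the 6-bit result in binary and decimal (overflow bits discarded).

Shift left by 2: drop the top 2 bit(s), append 2 zero(s) on the right.
  111100  ->  discard [11], keep [1100], append 00
= 110000

Answer: 110000 (48)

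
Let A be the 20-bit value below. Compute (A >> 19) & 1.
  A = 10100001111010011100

Bit 19 is the 20th from the right.
  10100001111010011100
  ^
That bit is 1.

Answer: 1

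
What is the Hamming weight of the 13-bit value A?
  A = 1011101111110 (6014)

1011101111110
1-bits at positions (from bit 0 = LSB): 1, 2, 3, 4, 5, 6, 8, 9, 10, 12
Count = 10

Answer: 10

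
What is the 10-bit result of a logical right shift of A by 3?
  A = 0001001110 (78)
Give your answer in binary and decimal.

Logical shift right by 3: drop the bottom 3 bit(s), prepend 3 zero(s) on the left.
  0001001110  ->  keep [0001001], discard [110], prepend 000
= 0000001001

Answer: 0000001001 (9)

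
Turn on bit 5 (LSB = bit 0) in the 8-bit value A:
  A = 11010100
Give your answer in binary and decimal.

Mask = 1 << 5 = 00100000
Bit 5 of A is 0, so OR-ing with the mask flips it to 1.
  11010100
| 00100000
----------
  11110100

Answer: 11110100 (244)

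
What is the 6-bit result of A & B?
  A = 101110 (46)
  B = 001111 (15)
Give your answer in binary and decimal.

Apply & to each column (1 only where both bits are 1):
  101110
& 001111
--------
  001110

Answer: 001110 (14)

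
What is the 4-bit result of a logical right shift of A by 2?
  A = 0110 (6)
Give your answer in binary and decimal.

Logical shift right by 2: drop the bottom 2 bit(s), prepend 2 zero(s) on the left.
  0110  ->  keep [01], discard [10], prepend 00
= 0001

Answer: 0001 (1)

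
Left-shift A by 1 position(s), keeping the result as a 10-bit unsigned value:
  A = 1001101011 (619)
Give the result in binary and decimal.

Shift left by 1: drop the top 1 bit(s), append 1 zero(s) on the right.
  1001101011  ->  discard [1], keep [001101011], append 0
= 0011010110

Answer: 0011010110 (214)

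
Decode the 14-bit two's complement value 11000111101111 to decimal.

MSB is 1, so the value is negative. Find the magnitude:
1. Invert bits:  00111000010000
2. Add 1:        00111000010001  = 3601
3. Apply sign:   -3601

Answer: -3601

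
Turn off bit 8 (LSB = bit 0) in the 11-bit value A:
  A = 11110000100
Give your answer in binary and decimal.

Mask = ~(1 << 8) = 11011111111
Bit 8 of A is 1, so AND-ing with the mask clears it to 0.
  11110000100
& 11011111111
-------------
  11010000100

Answer: 11010000100 (1668)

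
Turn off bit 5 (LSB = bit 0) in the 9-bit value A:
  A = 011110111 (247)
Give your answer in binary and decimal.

Mask = ~(1 << 5) = 111011111
Bit 5 of A is 1, so AND-ing with the mask clears it to 0.
  011110111
& 111011111
-----------
  011010111

Answer: 011010111 (215)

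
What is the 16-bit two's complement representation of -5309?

1. Binary of +5309:  0001010010111101
2. Invert bits:     1110101101000010
3. Add 1:           1110101101000011

Answer: 1110101101000011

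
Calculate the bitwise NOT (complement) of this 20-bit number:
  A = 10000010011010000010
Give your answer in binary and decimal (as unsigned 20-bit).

Flip each bit (0->1, 1->0):
  10000010011010000010
  01111101100101111101

Answer: 01111101100101111101 (514429)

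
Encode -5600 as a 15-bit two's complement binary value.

1. Binary of +5600:  001010111100000
2. Invert bits:     110101000011111
3. Add 1:           110101000100000

Answer: 110101000100000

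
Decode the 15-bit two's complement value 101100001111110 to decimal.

MSB is 1, so the value is negative. Find the magnitude:
1. Invert bits:  010011110000001
2. Add 1:        010011110000010  = 10114
3. Apply sign:   -10114

Answer: -10114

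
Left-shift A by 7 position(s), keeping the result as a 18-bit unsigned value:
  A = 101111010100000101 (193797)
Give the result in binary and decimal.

Shift left by 7: drop the top 7 bit(s), append 7 zero(s) on the right.
  101111010100000101  ->  discard [1011110], keep [10100000101], append 0000000
= 101000001010000000

Answer: 101000001010000000 (164480)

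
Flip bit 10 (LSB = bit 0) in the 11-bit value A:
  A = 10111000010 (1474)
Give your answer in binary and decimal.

Mask = 1 << 10 = 10000000000
Bit 10 of A is 1; XOR with the mask flips it to 0.
  10111000010
^ 10000000000
-------------
  00111000010

Answer: 00111000010 (450)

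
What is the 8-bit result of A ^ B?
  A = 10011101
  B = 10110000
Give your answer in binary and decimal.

Apply ^ to each column (1 where bits differ):
  10011101
^ 10110000
----------
  00101101

Answer: 00101101 (45)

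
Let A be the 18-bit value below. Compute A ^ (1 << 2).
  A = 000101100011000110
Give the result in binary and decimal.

Mask = 1 << 2 = 000000000000000100
Bit 2 of A is 1; XOR with the mask flips it to 0.
  000101100011000110
^ 000000000000000100
--------------------
  000101100011000010

Answer: 000101100011000010 (22722)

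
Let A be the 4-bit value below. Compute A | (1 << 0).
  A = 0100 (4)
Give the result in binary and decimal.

Mask = 1 << 0 = 0001
Bit 0 of A is 0, so OR-ing with the mask flips it to 1.
  0100
| 0001
------
  0101

Answer: 0101 (5)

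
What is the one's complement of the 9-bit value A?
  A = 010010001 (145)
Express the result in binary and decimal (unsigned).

Flip each bit (0->1, 1->0):
  010010001
  101101110

Answer: 101101110 (366)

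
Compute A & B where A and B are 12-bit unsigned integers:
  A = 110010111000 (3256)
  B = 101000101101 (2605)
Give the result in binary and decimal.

Apply & to each column (1 only where both bits are 1):
  110010111000
& 101000101101
--------------
  100000101000

Answer: 100000101000 (2088)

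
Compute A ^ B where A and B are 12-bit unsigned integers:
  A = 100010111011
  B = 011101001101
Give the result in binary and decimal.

Apply ^ to each column (1 where bits differ):
  100010111011
^ 011101001101
--------------
  111111110110

Answer: 111111110110 (4086)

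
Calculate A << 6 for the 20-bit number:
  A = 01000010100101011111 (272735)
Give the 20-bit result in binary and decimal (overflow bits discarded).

Shift left by 6: drop the top 6 bit(s), append 6 zero(s) on the right.
  01000010100101011111  ->  discard [010000], keep [10100101011111], append 000000
= 10100101011111000000

Answer: 10100101011111000000 (677824)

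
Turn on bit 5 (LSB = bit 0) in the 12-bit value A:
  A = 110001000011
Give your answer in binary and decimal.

Mask = 1 << 5 = 000000100000
Bit 5 of A is 0, so OR-ing with the mask flips it to 1.
  110001000011
| 000000100000
--------------
  110001100011

Answer: 110001100011 (3171)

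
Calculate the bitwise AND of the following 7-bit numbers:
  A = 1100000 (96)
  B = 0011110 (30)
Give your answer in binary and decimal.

Apply & to each column (1 only where both bits are 1):
  1100000
& 0011110
---------
  0000000

Answer: 0000000 (0)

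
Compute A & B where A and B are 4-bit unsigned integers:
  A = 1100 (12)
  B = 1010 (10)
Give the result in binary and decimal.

Apply & to each column (1 only where both bits are 1):
  1100
& 1010
------
  1000

Answer: 1000 (8)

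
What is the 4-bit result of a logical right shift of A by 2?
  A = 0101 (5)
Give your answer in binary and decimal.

Logical shift right by 2: drop the bottom 2 bit(s), prepend 2 zero(s) on the left.
  0101  ->  keep [01], discard [01], prepend 00
= 0001

Answer: 0001 (1)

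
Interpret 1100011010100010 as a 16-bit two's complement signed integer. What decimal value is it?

MSB is 1, so the value is negative. Find the magnitude:
1. Invert bits:  0011100101011101
2. Add 1:        0011100101011110  = 14686
3. Apply sign:   -14686

Answer: -14686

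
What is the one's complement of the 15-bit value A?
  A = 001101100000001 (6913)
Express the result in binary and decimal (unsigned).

Flip each bit (0->1, 1->0):
  001101100000001
  110010011111110

Answer: 110010011111110 (25854)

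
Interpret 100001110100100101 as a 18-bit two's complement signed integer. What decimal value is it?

MSB is 1, so the value is negative. Find the magnitude:
1. Invert bits:  011110001011011010
2. Add 1:        011110001011011011  = 123611
3. Apply sign:   -123611

Answer: -123611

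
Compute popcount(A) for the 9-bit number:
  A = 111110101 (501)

111110101
1-bits at positions (from bit 0 = LSB): 0, 2, 4, 5, 6, 7, 8
Count = 7

Answer: 7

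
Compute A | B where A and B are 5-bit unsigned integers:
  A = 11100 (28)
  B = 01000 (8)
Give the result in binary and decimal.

Apply | to each column (1 where either bit is 1):
  11100
| 01000
-------
  11100

Answer: 11100 (28)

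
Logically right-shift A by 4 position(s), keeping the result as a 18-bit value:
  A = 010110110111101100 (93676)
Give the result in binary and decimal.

Logical shift right by 4: drop the bottom 4 bit(s), prepend 4 zero(s) on the left.
  010110110111101100  ->  keep [01011011011110], discard [1100], prepend 0000
= 000001011011011110

Answer: 000001011011011110 (5854)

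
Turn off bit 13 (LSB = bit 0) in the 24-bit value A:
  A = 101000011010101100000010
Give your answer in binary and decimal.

Mask = ~(1 << 13) = 111111111101111111111111
Bit 13 of A is 1, so AND-ing with the mask clears it to 0.
  101000011010101100000010
& 111111111101111111111111
--------------------------
  101000011000101100000010

Answer: 101000011000101100000010 (10586882)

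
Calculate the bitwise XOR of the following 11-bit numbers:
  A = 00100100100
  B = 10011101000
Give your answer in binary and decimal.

Apply ^ to each column (1 where bits differ):
  00100100100
^ 10011101000
-------------
  10111001100

Answer: 10111001100 (1484)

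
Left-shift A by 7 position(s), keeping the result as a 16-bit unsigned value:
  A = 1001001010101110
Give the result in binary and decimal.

Shift left by 7: drop the top 7 bit(s), append 7 zero(s) on the right.
  1001001010101110  ->  discard [1001001], keep [010101110], append 0000000
= 0101011100000000

Answer: 0101011100000000 (22272)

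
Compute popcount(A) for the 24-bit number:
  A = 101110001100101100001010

101110001100101100001010
1-bits at positions (from bit 0 = LSB): 1, 3, 8, 9, 11, 14, 15, 19, 20, 21, 23
Count = 11

Answer: 11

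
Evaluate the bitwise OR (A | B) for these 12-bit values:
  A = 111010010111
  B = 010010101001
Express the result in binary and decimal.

Apply | to each column (1 where either bit is 1):
  111010010111
| 010010101001
--------------
  111010111111

Answer: 111010111111 (3775)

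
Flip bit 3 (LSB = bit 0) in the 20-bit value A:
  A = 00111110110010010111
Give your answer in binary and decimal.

Mask = 1 << 3 = 00000000000000001000
Bit 3 of A is 0; XOR with the mask flips it to 1.
  00111110110010010111
^ 00000000000000001000
----------------------
  00111110110010011111

Answer: 00111110110010011111 (257183)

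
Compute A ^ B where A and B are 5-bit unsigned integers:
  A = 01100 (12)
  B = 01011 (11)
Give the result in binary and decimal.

Apply ^ to each column (1 where bits differ):
  01100
^ 01011
-------
  00111

Answer: 00111 (7)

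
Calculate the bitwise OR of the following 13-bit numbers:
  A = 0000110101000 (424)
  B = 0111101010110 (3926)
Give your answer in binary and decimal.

Apply | to each column (1 where either bit is 1):
  0000110101000
| 0111101010110
---------------
  0111111111110

Answer: 0111111111110 (4094)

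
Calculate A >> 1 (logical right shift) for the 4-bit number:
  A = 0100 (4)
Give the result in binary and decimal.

Logical shift right by 1: drop the bottom 1 bit(s), prepend 1 zero(s) on the left.
  0100  ->  keep [010], discard [0], prepend 0
= 0010

Answer: 0010 (2)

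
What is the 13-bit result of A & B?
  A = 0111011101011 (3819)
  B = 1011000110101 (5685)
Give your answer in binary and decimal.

Apply & to each column (1 only where both bits are 1):
  0111011101011
& 1011000110101
---------------
  0011000100001

Answer: 0011000100001 (1569)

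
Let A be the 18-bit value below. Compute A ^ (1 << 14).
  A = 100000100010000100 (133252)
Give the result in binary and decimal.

Mask = 1 << 14 = 000100000000000000
Bit 14 of A is 0; XOR with the mask flips it to 1.
  100000100010000100
^ 000100000000000000
--------------------
  100100100010000100

Answer: 100100100010000100 (149636)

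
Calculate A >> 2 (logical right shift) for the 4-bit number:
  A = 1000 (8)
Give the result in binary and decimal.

Logical shift right by 2: drop the bottom 2 bit(s), prepend 2 zero(s) on the left.
  1000  ->  keep [10], discard [00], prepend 00
= 0010

Answer: 0010 (2)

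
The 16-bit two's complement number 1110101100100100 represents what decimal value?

MSB is 1, so the value is negative. Find the magnitude:
1. Invert bits:  0001010011011011
2. Add 1:        0001010011011100  = 5340
3. Apply sign:   -5340

Answer: -5340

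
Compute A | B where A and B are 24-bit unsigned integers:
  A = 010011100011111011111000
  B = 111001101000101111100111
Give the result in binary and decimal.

Apply | to each column (1 where either bit is 1):
  010011100011111011111000
| 111001101000101111100111
--------------------------
  111011101011111111111111

Answer: 111011101011111111111111 (15646719)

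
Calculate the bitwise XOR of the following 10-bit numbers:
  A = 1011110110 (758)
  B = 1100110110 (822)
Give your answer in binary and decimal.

Apply ^ to each column (1 where bits differ):
  1011110110
^ 1100110110
------------
  0111000000

Answer: 0111000000 (448)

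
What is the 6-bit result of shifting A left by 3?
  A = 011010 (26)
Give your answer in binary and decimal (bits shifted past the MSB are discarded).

Shift left by 3: drop the top 3 bit(s), append 3 zero(s) on the right.
  011010  ->  discard [011], keep [010], append 000
= 010000

Answer: 010000 (16)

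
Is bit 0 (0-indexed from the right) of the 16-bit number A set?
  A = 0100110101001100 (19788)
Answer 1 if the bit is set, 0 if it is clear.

Bit 0 is the 1st from the right.
  0100110101001100
                 ^
That bit is 0.

Answer: 0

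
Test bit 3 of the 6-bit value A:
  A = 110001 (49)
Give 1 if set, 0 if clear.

Bit 3 is the 4th from the right.
  110001
    ^
That bit is 0.

Answer: 0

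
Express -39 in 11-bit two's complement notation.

1. Binary of +39:  00000100111
2. Invert bits:     11111011000
3. Add 1:           11111011001

Answer: 11111011001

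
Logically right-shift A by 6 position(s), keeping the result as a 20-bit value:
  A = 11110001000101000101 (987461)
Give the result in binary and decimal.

Logical shift right by 6: drop the bottom 6 bit(s), prepend 6 zero(s) on the left.
  11110001000101000101  ->  keep [11110001000101], discard [000101], prepend 000000
= 00000011110001000101

Answer: 00000011110001000101 (15429)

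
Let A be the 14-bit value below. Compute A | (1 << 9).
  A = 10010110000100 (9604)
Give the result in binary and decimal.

Mask = 1 << 9 = 00001000000000
Bit 9 of A is 0, so OR-ing with the mask flips it to 1.
  10010110000100
| 00001000000000
----------------
  10011110000100

Answer: 10011110000100 (10116)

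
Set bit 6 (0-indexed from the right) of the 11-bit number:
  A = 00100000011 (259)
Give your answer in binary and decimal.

Mask = 1 << 6 = 00001000000
Bit 6 of A is 0, so OR-ing with the mask flips it to 1.
  00100000011
| 00001000000
-------------
  00101000011

Answer: 00101000011 (323)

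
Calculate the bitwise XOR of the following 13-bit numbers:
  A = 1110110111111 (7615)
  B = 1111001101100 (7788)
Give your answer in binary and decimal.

Apply ^ to each column (1 where bits differ):
  1110110111111
^ 1111001101100
---------------
  0001111010011

Answer: 0001111010011 (979)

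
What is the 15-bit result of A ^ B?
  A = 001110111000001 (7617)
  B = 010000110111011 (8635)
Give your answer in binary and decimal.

Apply ^ to each column (1 where bits differ):
  001110111000001
^ 010000110111011
-----------------
  011110001111010

Answer: 011110001111010 (15482)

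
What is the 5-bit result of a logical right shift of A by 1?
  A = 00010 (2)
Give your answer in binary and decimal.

Logical shift right by 1: drop the bottom 1 bit(s), prepend 1 zero(s) on the left.
  00010  ->  keep [0001], discard [0], prepend 0
= 00001

Answer: 00001 (1)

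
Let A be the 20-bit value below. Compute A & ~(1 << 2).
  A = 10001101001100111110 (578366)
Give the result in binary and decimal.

Mask = ~(1 << 2) = 11111111111111111011
Bit 2 of A is 1, so AND-ing with the mask clears it to 0.
  10001101001100111110
& 11111111111111111011
----------------------
  10001101001100111010

Answer: 10001101001100111010 (578362)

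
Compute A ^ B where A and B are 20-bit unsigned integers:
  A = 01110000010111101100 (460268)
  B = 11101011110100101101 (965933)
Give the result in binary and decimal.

Apply ^ to each column (1 where bits differ):
  01110000010111101100
^ 11101011110100101101
----------------------
  10011011100011000001

Answer: 10011011100011000001 (637121)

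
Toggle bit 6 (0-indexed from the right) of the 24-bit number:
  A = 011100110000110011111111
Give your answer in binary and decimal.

Mask = 1 << 6 = 000000000000000001000000
Bit 6 of A is 1; XOR with the mask flips it to 0.
  011100110000110011111111
^ 000000000000000001000000
--------------------------
  011100110000110010111111

Answer: 011100110000110010111111 (7539903)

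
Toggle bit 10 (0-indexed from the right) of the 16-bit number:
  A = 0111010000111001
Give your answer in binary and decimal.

Mask = 1 << 10 = 0000010000000000
Bit 10 of A is 1; XOR with the mask flips it to 0.
  0111010000111001
^ 0000010000000000
------------------
  0111000000111001

Answer: 0111000000111001 (28729)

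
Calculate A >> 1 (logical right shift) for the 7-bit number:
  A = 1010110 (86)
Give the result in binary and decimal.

Logical shift right by 1: drop the bottom 1 bit(s), prepend 1 zero(s) on the left.
  1010110  ->  keep [101011], discard [0], prepend 0
= 0101011

Answer: 0101011 (43)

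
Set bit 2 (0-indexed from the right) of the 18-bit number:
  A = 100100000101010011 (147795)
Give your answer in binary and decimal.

Mask = 1 << 2 = 000000000000000100
Bit 2 of A is 0, so OR-ing with the mask flips it to 1.
  100100000101010011
| 000000000000000100
--------------------
  100100000101010111

Answer: 100100000101010111 (147799)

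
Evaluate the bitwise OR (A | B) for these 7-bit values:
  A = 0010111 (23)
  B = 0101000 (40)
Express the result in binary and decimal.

Apply | to each column (1 where either bit is 1):
  0010111
| 0101000
---------
  0111111

Answer: 0111111 (63)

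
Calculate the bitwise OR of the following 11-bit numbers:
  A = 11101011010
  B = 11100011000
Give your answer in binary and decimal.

Apply | to each column (1 where either bit is 1):
  11101011010
| 11100011000
-------------
  11101011010

Answer: 11101011010 (1882)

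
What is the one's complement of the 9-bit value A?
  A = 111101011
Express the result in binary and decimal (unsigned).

Flip each bit (0->1, 1->0):
  111101011
  000010100

Answer: 000010100 (20)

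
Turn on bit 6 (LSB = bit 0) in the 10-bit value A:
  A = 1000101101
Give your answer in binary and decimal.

Mask = 1 << 6 = 0001000000
Bit 6 of A is 0, so OR-ing with the mask flips it to 1.
  1000101101
| 0001000000
------------
  1001101101

Answer: 1001101101 (621)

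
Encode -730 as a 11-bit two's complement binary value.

1. Binary of +730:  01011011010
2. Invert bits:     10100100101
3. Add 1:           10100100110

Answer: 10100100110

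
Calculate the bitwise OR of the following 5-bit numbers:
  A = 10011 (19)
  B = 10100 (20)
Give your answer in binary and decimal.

Apply | to each column (1 where either bit is 1):
  10011
| 10100
-------
  10111

Answer: 10111 (23)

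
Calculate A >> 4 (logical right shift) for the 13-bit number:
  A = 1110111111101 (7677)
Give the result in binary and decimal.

Logical shift right by 4: drop the bottom 4 bit(s), prepend 4 zero(s) on the left.
  1110111111101  ->  keep [111011111], discard [1101], prepend 0000
= 0000111011111

Answer: 0000111011111 (479)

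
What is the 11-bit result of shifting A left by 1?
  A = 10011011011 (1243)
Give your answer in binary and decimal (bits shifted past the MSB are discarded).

Shift left by 1: drop the top 1 bit(s), append 1 zero(s) on the right.
  10011011011  ->  discard [1], keep [0011011011], append 0
= 00110110110

Answer: 00110110110 (438)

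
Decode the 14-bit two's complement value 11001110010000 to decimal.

MSB is 1, so the value is negative. Find the magnitude:
1. Invert bits:  00110001101111
2. Add 1:        00110001110000  = 3184
3. Apply sign:   -3184

Answer: -3184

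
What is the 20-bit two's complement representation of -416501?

1. Binary of +416501:  01100101101011110101
2. Invert bits:     10011010010100001010
3. Add 1:           10011010010100001011

Answer: 10011010010100001011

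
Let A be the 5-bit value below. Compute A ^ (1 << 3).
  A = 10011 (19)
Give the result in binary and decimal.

Mask = 1 << 3 = 01000
Bit 3 of A is 0; XOR with the mask flips it to 1.
  10011
^ 01000
-------
  11011

Answer: 11011 (27)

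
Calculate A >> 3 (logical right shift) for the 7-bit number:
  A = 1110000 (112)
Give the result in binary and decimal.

Logical shift right by 3: drop the bottom 3 bit(s), prepend 3 zero(s) on the left.
  1110000  ->  keep [1110], discard [000], prepend 000
= 0001110

Answer: 0001110 (14)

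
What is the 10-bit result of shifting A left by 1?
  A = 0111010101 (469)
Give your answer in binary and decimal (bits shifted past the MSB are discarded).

Shift left by 1: drop the top 1 bit(s), append 1 zero(s) on the right.
  0111010101  ->  discard [0], keep [111010101], append 0
= 1110101010

Answer: 1110101010 (938)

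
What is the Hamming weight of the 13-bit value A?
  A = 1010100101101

1010100101101
1-bits at positions (from bit 0 = LSB): 0, 2, 3, 5, 8, 10, 12
Count = 7

Answer: 7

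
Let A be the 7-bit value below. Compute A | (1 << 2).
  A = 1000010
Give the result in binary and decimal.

Mask = 1 << 2 = 0000100
Bit 2 of A is 0, so OR-ing with the mask flips it to 1.
  1000010
| 0000100
---------
  1000110

Answer: 1000110 (70)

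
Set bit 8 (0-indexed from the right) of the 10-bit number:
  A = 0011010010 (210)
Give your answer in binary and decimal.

Mask = 1 << 8 = 0100000000
Bit 8 of A is 0, so OR-ing with the mask flips it to 1.
  0011010010
| 0100000000
------------
  0111010010

Answer: 0111010010 (466)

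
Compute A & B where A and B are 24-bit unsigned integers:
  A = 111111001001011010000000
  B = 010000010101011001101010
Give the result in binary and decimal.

Apply & to each column (1 only where both bits are 1):
  111111001001011010000000
& 010000010101011001101010
--------------------------
  010000000001011000000000

Answer: 010000000001011000000000 (4199936)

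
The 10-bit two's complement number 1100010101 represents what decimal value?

MSB is 1, so the value is negative. Find the magnitude:
1. Invert bits:  0011101010
2. Add 1:        0011101011  = 235
3. Apply sign:   -235

Answer: -235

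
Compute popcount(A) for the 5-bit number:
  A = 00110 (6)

00110
1-bits at positions (from bit 0 = LSB): 1, 2
Count = 2

Answer: 2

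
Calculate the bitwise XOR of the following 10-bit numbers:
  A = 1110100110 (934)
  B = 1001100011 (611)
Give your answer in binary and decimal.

Apply ^ to each column (1 where bits differ):
  1110100110
^ 1001100011
------------
  0111000101

Answer: 0111000101 (453)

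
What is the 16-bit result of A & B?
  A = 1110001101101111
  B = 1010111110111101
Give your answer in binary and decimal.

Apply & to each column (1 only where both bits are 1):
  1110001101101111
& 1010111110111101
------------------
  1010001100101101

Answer: 1010001100101101 (41773)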